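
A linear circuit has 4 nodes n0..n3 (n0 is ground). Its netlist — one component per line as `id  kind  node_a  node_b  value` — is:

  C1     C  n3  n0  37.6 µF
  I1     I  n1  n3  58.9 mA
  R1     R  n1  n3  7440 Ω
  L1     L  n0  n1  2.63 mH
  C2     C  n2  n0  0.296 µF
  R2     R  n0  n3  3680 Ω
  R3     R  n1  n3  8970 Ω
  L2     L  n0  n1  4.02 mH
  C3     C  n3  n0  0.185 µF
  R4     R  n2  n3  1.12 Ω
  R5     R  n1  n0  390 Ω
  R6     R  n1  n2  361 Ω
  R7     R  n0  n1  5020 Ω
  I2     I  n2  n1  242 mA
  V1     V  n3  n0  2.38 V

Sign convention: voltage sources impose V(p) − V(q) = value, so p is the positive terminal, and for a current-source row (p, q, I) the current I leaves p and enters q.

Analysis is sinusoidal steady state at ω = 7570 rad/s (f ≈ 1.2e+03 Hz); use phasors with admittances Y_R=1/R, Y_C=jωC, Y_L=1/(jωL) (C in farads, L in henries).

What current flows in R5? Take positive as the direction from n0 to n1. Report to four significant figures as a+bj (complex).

MNA unknowns: 3 node voltages V₁..V_3 plus 1 source current (V1)
C1: Y=0.000+0.2846j on G[3,0]
I1: z[1]−=0.0589, z[3]+=0.0589
R1: Y=0.0001344+0.000j on G[1,3]
L1: Y=0.000-0.05023j on G[0,1]
C2: Y=0.000+0.002241j on G[2,0]
R2: Y=0.0002717+0.000j on G[0,3]
R3: Y=0.0001115+0.000j on G[1,3]
L2: Y=0.000-0.03286j on G[0,1]
C3: Y=0.000+0.001400j on G[3,0]
R4: Y=0.8929+0.000j on G[2,3]
R5: Y=0.002564+0.000j on G[1,0]
R6: Y=0.002770+0.000j on G[1,2]
R7: Y=0.0001992+0.000j on G[0,1]
I2: z[2]−=0.242, z[1]+=0.242
V1: row V3−V0=2.38, i_V1 at 3,0
solve → V1=0.1578+2.270j, V2=2.103+0.001759j, V3=2.380+0.000j
aux → i_V1=-0.1897-0.6786j

-0.0004047-0.005820j A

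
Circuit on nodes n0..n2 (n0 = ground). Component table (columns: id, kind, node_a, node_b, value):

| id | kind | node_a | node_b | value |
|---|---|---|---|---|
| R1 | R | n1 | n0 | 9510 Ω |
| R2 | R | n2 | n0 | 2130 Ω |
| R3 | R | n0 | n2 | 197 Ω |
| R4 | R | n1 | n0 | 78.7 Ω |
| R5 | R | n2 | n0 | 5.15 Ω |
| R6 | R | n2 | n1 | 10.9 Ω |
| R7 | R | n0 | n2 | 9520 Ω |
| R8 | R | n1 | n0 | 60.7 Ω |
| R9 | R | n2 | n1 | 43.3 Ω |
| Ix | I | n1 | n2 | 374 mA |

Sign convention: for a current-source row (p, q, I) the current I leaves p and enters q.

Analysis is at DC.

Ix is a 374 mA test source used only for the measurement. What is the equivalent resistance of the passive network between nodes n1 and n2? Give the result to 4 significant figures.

R_eq = 7.124 Ω

Element admittances at DC:
  Y(R1) = 0.0001052 S between n1,n0
  Y(R2) = 0.0004695 S between n2,n0
  Y(R3) = 0.005076 S between n0,n2
  Y(R4) = 0.01271 S between n1,n0
  Y(R5) = 0.1942 S between n2,n0
  Y(R6) = 0.09174 S between n2,n1
  Y(R7) = 0.0001050 S between n0,n2
  Y(R8) = 0.01647 S between n1,n0
  Y(R9) = 0.02309 S between n2,n1
  Ix: injects 0.374 A into n2 (from n1)
Assemble and solve the 2×2 MNA system:
  V(n1)=-2.324  V(n2)=0.3405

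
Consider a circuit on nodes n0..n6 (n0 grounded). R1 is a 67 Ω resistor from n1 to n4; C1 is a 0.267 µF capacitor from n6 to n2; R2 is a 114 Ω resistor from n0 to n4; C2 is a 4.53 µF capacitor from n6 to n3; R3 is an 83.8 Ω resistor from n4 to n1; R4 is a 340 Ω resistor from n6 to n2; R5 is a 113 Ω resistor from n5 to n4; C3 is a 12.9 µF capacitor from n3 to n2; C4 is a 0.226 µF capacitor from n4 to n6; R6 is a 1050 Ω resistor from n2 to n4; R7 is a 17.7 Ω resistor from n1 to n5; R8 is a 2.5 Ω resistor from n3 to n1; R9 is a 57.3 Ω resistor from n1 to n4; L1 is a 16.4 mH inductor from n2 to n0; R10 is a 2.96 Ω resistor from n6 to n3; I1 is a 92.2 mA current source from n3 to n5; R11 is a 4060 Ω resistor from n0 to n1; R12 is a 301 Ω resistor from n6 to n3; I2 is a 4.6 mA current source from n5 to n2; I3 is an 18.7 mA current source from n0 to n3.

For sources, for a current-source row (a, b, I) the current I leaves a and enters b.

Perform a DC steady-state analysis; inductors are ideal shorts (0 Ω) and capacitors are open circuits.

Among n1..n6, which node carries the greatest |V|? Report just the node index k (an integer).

Element admittances at DC:
  Y(R1) = 0.01493 S between n1,n4
  Y(C1) = 0.000 S between n6,n2
  Y(R2) = 0.008772 S between n0,n4
  Y(C2) = 0.000 S between n6,n3
  Y(R3) = 0.01193 S between n4,n1
  Y(R4) = 0.002941 S between n6,n2
  Y(R5) = 0.008850 S between n5,n4
  Y(C3) = 0.000 S between n3,n2
  Y(C4) = 0.000 S between n4,n6
  Y(R6) = 0.0009524 S between n2,n4
  Y(R7) = 0.05650 S between n1,n5
  Y(R8) = 0.4000 S between n3,n1
  Y(R9) = 0.01745 S between n1,n4
  L1: short n2↔n0 (DC inductor)
  Y(R10) = 0.3378 S between n6,n3
  I1: injects 0.0922 A into n5 (from n3)
  Y(R11) = 0.0002463 S between n0,n1
  Y(R12) = 0.003322 S between n6,n3
  I2: injects 0.0046 A into n2 (from n5)
  I3: injects 0.0187 A into n3 (from n0)
Assemble and solve the 7×7 MNA system:
  V(n1)=1.126  V(n2)=0.000  V(n3)=0.9355  V(n4)=1.141  V(n5)=2.469  V(n6)=0.9275
  i(L1)=0.008415

5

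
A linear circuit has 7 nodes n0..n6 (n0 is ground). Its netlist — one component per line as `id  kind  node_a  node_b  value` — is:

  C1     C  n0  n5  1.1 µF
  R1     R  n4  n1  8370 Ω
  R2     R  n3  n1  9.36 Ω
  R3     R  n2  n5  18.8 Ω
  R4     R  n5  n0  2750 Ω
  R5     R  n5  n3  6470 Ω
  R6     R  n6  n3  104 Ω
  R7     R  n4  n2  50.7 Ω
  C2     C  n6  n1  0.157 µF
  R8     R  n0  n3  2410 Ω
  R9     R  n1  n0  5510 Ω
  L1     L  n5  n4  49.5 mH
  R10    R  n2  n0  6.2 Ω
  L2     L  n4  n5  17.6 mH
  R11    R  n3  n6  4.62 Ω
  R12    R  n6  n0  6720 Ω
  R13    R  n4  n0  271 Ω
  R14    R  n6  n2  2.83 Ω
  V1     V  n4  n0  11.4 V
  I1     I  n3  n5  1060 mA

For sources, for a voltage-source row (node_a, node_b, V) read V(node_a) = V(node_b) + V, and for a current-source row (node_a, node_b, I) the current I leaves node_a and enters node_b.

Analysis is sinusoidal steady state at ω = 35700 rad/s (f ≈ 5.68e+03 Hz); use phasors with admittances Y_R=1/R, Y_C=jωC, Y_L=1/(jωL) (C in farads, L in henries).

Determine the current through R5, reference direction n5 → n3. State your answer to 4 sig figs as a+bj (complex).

0.003077-0.001300j A

MNA unknowns: 6 node voltages V₁..V_6 plus 1 source current (V1)
C1: Y=0.000+0.03927j on G[0,5]
R1: Y=0.0001195+0.000j on G[4,1]
R2: Y=0.1068+0.000j on G[3,1]
R3: Y=0.05319+0.000j on G[2,5]
R4: Y=0.0003636+0.000j on G[5,0]
R5: Y=0.0001546+0.000j on G[5,3]
R6: Y=0.009615+0.000j on G[6,3]
R7: Y=0.01972+0.000j on G[4,2]
C2: Y=0.000+0.005605j on G[6,1]
R8: Y=0.0004149+0.000j on G[0,3]
R9: Y=0.0001815+0.000j on G[1,0]
L1: Y=0.000-0.0005659j on G[5,4]
R10: Y=0.1613+0.000j on G[2,0]
L2: Y=0.000-0.001592j on G[4,5]
R11: Y=0.2165+0.000j on G[3,6]
R12: Y=0.0001488+0.000j on G[6,0]
R13: Y=0.003690+0.000j on G[4,0]
R14: Y=0.3534+0.000j on G[6,2]
V1: row V4−V0=11.4, i_V1 at 4,0
I1: z[3]−=1.06, z[5]+=1.06
solve → V1=-8.483-2.072j, V2=-0.9364-2.434j, V3=-8.538-2.318j, V4=11.40+0.000j, V5=11.37-10.73j, V6=-3.905-2.433j
aux → i_V1=-0.3109-0.04820j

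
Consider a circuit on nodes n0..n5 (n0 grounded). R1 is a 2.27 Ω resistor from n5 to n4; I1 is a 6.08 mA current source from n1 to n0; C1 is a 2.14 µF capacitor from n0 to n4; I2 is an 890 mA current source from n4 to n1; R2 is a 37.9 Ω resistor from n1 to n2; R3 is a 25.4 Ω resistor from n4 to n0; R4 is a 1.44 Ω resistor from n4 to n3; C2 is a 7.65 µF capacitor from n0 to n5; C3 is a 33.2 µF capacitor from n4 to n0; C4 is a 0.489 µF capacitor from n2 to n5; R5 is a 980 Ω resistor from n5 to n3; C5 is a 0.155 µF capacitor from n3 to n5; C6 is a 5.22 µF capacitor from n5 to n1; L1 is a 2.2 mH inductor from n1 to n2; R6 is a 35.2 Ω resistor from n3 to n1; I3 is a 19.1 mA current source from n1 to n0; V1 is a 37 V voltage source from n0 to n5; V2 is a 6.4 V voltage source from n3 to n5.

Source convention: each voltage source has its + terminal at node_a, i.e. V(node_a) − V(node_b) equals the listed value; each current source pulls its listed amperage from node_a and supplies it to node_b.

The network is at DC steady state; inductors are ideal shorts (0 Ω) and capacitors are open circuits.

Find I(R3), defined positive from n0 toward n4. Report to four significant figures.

1.289 A

Apply KCL at each of the 5 non-ground nodes and solve the resulting linear system.
Node n1: branches {I1, I2, R2, C6, L1, R6, I3} → V_1 = -0.1583
Node n2: branches {R2, C4, L1} → V_2 = -0.1583
Node n3: branches {R4, R5, C5, R6, V2} → V_3 = -30.60
Node n4: branches {R1, C1, I2, R3, R4, C3} → V_4 = -32.73
Node n5: branches {R1, C2, C4, R5, C5, C6, V1, V2} → V_5 = -37.00
Source currents: i(L1)=0.000, i(V1)=-1.264, i(V2)=-0.6228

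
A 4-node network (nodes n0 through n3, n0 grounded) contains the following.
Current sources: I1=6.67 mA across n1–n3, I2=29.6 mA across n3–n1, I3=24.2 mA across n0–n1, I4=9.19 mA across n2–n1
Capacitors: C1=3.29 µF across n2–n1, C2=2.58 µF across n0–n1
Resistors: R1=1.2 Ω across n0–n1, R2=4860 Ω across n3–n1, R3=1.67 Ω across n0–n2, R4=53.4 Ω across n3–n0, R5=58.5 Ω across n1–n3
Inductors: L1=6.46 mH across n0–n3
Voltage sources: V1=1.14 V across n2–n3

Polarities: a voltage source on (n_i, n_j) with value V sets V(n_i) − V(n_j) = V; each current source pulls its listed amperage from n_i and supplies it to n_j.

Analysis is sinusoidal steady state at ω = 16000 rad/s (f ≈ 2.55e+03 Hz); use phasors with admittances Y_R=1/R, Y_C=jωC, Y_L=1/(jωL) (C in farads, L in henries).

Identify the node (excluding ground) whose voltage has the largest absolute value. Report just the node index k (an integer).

3

Element admittances at ω=16000 rad/s:
  I1: injects 0.00667 A into n3 (from n1)
  I2: injects 0.0296 A into n1 (from n3)
  Y(C1) = 0.000+0.05264j S between n2,n1
  Y(R1) = 0.8333+0.000j S between n0,n1
  Y(R2) = 0.0002058+0.000j S between n3,n1
  I3: injects 0.0242 A into n1 (from n0)
  Y(R3) = 0.5988+0.000j S between n0,n2
  I4: injects 0.00919 A into n1 (from n2)
  Y(C2) = 0.000+0.04128j S between n0,n1
  Y(R4) = 0.01873+0.000j S between n3,n0
  Y(R5) = 0.01709+0.000j S between n1,n3
  Y(L1) = 0.000-0.009675j S between n0,n3
  V1: constraint V(n2)−V(n3) = 1.14
Assemble and solve the 4×4 MNA system:
  V(n1)=0.04377-0.004229j  V(n2)=0.01464-0.01485j  V(n3)=-1.125-0.01485j
  i(V1)=-0.01851+0.01043j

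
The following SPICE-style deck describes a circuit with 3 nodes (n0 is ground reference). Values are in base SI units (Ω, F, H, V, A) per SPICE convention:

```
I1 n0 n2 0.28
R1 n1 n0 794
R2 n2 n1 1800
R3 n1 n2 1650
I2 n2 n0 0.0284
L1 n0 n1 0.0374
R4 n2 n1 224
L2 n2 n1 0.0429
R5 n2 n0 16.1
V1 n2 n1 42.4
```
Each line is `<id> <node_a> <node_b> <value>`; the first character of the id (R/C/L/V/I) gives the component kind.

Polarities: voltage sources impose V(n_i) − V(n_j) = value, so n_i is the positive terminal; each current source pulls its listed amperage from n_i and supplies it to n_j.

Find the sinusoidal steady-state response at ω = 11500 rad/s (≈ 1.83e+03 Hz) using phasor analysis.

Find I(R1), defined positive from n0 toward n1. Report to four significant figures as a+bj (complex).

0.04728+0.001734j A

MNA unknowns: 2 node voltages V₁..V_2 plus 1 source current (V1)
I1: z[0]−=0.28, z[2]+=0.28
R1: Y=0.001259+0.000j on G[1,0]
R2: Y=0.0005556+0.000j on G[2,1]
R3: Y=0.0006061+0.000j on G[1,2]
I2: z[2]−=0.0284, z[0]+=0.0284
L1: Y=0.000-0.002325j on G[0,1]
R4: Y=0.004464+0.000j on G[2,1]
L2: Y=0.000-0.002027j on G[2,1]
R5: Y=0.06211+0.000j on G[2,0]
V1: row V2−V1=42.4, i_V1 at 2,1
solve → V1=-37.54-1.377j, V2=4.863-1.377j
aux → i_V1=-0.2890+0.1715j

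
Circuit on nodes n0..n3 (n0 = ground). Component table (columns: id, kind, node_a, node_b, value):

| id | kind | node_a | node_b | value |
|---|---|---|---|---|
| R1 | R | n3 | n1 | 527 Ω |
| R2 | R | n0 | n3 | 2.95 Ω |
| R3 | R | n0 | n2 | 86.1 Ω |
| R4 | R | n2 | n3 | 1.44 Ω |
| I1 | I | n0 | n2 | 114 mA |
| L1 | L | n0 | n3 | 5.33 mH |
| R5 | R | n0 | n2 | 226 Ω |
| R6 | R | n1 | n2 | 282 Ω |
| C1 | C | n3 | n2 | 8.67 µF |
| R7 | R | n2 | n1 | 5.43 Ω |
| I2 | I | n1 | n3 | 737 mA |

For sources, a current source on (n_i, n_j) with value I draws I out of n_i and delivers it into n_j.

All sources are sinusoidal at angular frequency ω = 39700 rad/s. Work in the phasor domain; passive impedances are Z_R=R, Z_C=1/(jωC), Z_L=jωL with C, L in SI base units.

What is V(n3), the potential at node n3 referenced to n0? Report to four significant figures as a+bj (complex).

0.3532-0.01074j V

Element admittances at ω=39700 rad/s:
  Y(R1) = 0.001898+0.000j S between n3,n1
  Y(R2) = 0.3390+0.000j S between n0,n3
  Y(R3) = 0.01161+0.000j S between n0,n2
  Y(R4) = 0.6944+0.000j S between n2,n3
  I1: injects 0.114 A into n2 (from n0)
  Y(L1) = 0.000-0.004726j S between n0,n3
  Y(R5) = 0.004425+0.000j S between n0,n2
  Y(R6) = 0.003546+0.000j S between n1,n2
  Y(C1) = 0.000+0.3442j S between n3,n2
  Y(R7) = 0.1842+0.000j S between n2,n1
  I2: injects 0.737 A into n3 (from n1)
Assemble and solve the 3×3 MNA system:
  V(n1)=-4.234+0.3277j  V(n2)=-0.3538+0.3311j  V(n3)=0.3532-0.01074j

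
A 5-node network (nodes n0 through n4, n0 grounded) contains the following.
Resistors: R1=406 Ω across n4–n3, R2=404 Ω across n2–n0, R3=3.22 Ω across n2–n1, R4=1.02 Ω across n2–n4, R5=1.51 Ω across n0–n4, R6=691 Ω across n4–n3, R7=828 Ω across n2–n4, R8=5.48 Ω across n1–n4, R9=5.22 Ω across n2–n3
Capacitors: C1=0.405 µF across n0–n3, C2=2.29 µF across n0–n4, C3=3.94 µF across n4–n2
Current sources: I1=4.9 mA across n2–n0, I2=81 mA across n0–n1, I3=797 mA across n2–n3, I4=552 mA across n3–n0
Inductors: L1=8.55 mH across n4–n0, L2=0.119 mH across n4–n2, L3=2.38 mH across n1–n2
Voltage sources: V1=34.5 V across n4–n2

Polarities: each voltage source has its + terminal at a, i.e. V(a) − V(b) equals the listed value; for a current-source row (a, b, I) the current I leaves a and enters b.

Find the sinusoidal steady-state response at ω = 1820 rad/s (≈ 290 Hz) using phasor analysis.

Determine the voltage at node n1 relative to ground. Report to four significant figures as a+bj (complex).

-24.48+4.951j V

MNA unknowns: 4 node voltages V₁..V_4 plus 1 source current (V1)
R1: Y=0.002463+0.000j on G[4,3]
R2: Y=0.002475+0.000j on G[2,0]
C1: Y=0.000+0.0007371j on G[0,3]
R3: Y=0.3106+0.000j on G[2,1]
C2: Y=0.000+0.004168j on G[0,4]
I1: z[2]−=0.0049, z[0]+=0.0049
R4: Y=0.9804+0.000j on G[2,4]
I2: z[0]−=0.081, z[1]+=0.081
L1: Y=0.000-0.06426j on G[4,0]
I3: z[2]−=0.797, z[3]+=0.797
C3: Y=0.000+0.007171j on G[4,2]
R5: Y=0.6623+0.000j on G[0,4]
L2: Y=0.000-4.617j on G[4,2]
R6: Y=0.001447+0.000j on G[4,3]
R7: Y=0.001208+0.000j on G[2,4]
I4: z[3]−=0.552, z[0]+=0.552
R8: Y=0.1825+0.000j on G[1,4]
L3: Y=0.000-0.2309j on G[1,2]
R9: Y=0.1916+0.000j on G[2,3]
V1: row V4−V2=34.5, i_V1 at 4,2
solve → V1=-24.48+4.951j, V2=-35.09-0.01622j, V3=-33.14+0.1088j, V4=-0.5859-0.01622j
aux → i_V1=-37.96+159.9j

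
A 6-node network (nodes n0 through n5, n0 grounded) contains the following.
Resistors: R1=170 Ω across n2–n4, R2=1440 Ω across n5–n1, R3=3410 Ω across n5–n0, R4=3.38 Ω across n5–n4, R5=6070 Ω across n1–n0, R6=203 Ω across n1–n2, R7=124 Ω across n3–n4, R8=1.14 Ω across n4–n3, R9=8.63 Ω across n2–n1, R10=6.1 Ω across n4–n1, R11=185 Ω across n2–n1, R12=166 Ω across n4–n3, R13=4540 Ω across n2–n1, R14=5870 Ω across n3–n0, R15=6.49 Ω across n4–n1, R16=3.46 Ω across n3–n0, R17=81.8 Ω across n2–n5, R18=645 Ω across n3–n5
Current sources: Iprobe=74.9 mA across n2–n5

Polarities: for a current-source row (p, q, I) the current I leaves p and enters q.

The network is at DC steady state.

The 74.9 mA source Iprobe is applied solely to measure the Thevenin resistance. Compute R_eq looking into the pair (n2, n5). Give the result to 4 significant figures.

R_eq = 11.74 Ω

Apply KCL at each of the 5 non-ground nodes and solve the resulting linear system.
Node n1: branches {R2, R5, R6, R9, R10, R11, R13, R15} → V_1 = -0.1890
Node n2: branches {R1, R6, R9, R11, R13, R17, Iprobe} → V_2 = -0.6654
Node n3: branches {R7, R8, R12, R14, R16, R18} → V_3 = -0.0001094
Node n4: branches {R1, R4, R7, R8, R10, R12, R15} → V_4 = -0.0005174
Node n5: branches {R2, R3, R4, R17, R18, Iprobe} → V_5 = 0.2140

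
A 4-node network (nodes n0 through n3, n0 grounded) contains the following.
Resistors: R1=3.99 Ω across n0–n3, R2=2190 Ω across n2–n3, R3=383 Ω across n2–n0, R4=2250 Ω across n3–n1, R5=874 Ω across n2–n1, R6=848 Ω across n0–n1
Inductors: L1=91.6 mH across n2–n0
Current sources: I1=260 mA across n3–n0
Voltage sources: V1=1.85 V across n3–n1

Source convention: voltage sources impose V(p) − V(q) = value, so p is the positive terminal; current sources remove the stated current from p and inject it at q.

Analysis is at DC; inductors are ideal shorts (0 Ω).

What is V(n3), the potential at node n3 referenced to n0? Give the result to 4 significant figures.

Apply KCL at each of the 3 non-ground nodes and solve the resulting linear system.
Node n1: branches {R4, R5, R6, V1} → V_1 = -2.859
Node n2: branches {L1, R2, R3, R5} → V_2 = 0.000
Node n3: branches {R1, R2, R4, I1, V1} → V_3 = -1.009
Source currents: i(L1)=-0.003732, i(V1)=-0.007465

-1.009 V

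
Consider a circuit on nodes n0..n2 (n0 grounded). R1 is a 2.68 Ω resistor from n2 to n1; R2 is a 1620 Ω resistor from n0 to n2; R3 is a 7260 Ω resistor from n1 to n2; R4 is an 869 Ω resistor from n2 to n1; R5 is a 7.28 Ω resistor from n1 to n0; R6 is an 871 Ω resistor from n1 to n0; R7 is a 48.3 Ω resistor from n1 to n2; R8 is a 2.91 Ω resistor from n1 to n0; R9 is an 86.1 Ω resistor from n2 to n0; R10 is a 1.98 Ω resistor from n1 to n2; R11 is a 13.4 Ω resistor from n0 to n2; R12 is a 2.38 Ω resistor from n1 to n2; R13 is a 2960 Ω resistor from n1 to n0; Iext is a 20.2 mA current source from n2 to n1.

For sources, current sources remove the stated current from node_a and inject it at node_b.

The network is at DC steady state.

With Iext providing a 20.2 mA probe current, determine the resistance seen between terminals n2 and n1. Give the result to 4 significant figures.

Element admittances at DC:
  Y(R1) = 0.3731 S between n2,n1
  Y(R2) = 0.0006173 S between n0,n2
  Y(R3) = 0.0001377 S between n1,n2
  Y(R4) = 0.001151 S between n2,n1
  Y(R5) = 0.1374 S between n1,n0
  Y(R6) = 0.001148 S between n1,n0
  Y(R7) = 0.02070 S between n1,n2
  Y(R8) = 0.3436 S between n1,n0
  Y(R9) = 0.01161 S between n2,n0
  Y(R10) = 0.5051 S between n1,n2
  Y(R11) = 0.07463 S between n0,n2
  Y(R12) = 0.4202 S between n1,n2
  Y(R13) = 0.0003378 S between n1,n0
  Iext: injects 0.0202 A into n1 (from n2)
Assemble and solve the 2×2 MNA system:
  V(n1)=0.002211  V(n2)=-0.01228

R_eq = 0.7174 Ω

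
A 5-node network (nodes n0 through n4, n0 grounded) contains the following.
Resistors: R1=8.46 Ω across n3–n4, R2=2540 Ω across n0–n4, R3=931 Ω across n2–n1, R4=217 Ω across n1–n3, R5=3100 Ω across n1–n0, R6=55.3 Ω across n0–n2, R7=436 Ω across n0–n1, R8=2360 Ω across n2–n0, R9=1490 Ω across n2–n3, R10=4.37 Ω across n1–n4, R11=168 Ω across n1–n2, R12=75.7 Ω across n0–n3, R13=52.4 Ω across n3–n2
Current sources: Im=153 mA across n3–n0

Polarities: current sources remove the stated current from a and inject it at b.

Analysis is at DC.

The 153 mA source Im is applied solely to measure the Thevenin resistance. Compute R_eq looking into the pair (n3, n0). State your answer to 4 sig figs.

R_eq = 37.31 Ω

Apply KCL at each of the 4 non-ground nodes and solve the resulting linear system.
Node n1: branches {R3, R4, R5, R7, R10, R11} → V_1 = -5.349
Node n2: branches {R3, R6, R8, R9, R11, R13} → V_2 = -3.320
Node n3: branches {R1, R4, R9, R12, R13, Im} → V_3 = -5.709
Node n4: branches {R1, R2, R10} → V_4 = -5.465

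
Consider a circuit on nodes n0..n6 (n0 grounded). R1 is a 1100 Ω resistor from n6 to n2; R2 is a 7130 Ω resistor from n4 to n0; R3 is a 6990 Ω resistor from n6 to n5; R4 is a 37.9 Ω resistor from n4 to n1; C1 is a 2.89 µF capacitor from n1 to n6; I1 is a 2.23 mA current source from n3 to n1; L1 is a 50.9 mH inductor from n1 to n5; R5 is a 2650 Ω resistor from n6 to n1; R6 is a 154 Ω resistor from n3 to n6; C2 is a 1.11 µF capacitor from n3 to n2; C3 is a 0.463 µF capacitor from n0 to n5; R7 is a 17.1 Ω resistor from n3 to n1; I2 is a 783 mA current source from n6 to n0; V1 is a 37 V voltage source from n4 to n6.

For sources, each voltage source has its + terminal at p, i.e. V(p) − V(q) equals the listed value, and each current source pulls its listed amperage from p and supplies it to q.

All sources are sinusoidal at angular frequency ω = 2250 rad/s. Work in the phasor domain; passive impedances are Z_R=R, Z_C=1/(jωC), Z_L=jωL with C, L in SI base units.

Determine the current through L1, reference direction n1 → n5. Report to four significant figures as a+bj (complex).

-0.7640-0.08109j A

MNA unknowns: 6 node voltages V₁..V_6 plus 1 source current (V1)
R1: Y=0.0009091+0.000j on G[6,2]
R2: Y=0.0001403+0.000j on G[4,0]
R3: Y=0.0001431+0.000j on G[6,5]
R4: Y=0.02639+0.000j on G[4,1]
C1: Y=0.000+0.006502j on G[1,6]
I1: z[3]−=0.00223, z[1]+=0.00223
L1: Y=0.000-0.008732j on G[1,5]
R5: Y=0.0003774+0.000j on G[6,1]
R6: Y=0.006494+0.000j on G[3,6]
C2: Y=0.000+0.002497j on G[3,2]
C3: Y=0.000+0.001042j on G[0,5]
R7: Y=0.05848+0.000j on G[3,1]
I2: z[6]−=0.783, z[0]+=0.783
V1: row V4−V6=37, i_V1 at 4,6
solve → V1=-79.49+651.6j, V2=-88.15+667.6j, V3=-85.19+652.2j, V4=-93.25+659.4j, V5=-88.78+739.1j, V6=-130.2+659.4j
aux → i_V1=0.3761-0.2993j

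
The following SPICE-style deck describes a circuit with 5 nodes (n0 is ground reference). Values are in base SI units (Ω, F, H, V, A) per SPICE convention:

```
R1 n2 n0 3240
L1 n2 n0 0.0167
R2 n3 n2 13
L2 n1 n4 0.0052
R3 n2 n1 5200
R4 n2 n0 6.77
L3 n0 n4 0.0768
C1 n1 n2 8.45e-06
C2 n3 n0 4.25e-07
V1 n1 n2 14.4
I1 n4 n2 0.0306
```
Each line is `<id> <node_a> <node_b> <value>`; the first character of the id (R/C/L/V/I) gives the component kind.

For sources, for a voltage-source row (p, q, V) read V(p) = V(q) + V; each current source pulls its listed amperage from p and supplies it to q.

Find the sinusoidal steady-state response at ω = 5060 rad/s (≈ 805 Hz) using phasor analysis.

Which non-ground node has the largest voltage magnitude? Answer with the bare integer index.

1

Apply KCL at each of the 4 non-ground nodes and solve the resulting linear system.
Node n1: branches {L2, R3, C1, V1} → V_1 = 14.39+0.2339j
Node n2: branches {R1, L1, R2, R3, R4, C1, V1, I1} → V_2 = -0.005999+0.2339j
Node n3: branches {R2, C2} → V_3 = 0.0005387+0.2339j
Node n4: branches {L2, L3, I1} → V_4 = 13.48-0.5350j
Source currents: i(V1)=-0.03199-0.5810j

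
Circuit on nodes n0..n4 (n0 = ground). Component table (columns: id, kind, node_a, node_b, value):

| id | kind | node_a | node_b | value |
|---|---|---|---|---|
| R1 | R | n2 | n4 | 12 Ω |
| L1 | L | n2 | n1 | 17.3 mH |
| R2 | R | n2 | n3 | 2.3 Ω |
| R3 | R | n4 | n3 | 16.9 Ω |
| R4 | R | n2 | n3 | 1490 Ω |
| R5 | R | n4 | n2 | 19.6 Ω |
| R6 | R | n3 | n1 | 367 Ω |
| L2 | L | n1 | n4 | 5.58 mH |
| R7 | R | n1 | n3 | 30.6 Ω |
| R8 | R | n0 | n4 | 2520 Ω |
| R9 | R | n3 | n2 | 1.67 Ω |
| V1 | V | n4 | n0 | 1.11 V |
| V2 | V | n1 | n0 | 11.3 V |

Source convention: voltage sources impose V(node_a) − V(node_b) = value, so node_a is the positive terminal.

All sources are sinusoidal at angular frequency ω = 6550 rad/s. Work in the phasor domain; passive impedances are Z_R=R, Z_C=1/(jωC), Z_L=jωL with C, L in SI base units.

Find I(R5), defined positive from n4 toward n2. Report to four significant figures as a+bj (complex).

MNA unknowns: 4 node voltages V₁..V_4 plus 2 source currents (V1, V2)
R1: Y=0.08333+0.000j on G[2,4]
L1: Y=0.000-0.008825j on G[2,1]
R2: Y=0.4348+0.000j on G[2,3]
R3: Y=0.05917+0.000j on G[4,3]
R4: Y=0.0006711+0.000j on G[2,3]
R5: Y=0.05102+0.000j on G[4,2]
R6: Y=0.002725+0.000j on G[3,1]
L2: Y=0.000-0.02736j on G[1,4]
R7: Y=0.03268+0.000j on G[1,3]
R8: Y=0.0003968+0.000j on G[0,4]
R9: Y=0.5988+0.000j on G[3,2]
V1: row V4−V0=1.11, i_V1 at 4,0
V2: row V1−V0=11.3, i_V2 at 1,0
solve → V1=11.30+0.000j, V2=2.619-0.3466j, V3=2.813-0.3176j, V4=1.110+0.000j
aux → i_V1=0.3031-0.3442j, i_V2=-0.3036+0.3442j

-0.07701+0.01768j A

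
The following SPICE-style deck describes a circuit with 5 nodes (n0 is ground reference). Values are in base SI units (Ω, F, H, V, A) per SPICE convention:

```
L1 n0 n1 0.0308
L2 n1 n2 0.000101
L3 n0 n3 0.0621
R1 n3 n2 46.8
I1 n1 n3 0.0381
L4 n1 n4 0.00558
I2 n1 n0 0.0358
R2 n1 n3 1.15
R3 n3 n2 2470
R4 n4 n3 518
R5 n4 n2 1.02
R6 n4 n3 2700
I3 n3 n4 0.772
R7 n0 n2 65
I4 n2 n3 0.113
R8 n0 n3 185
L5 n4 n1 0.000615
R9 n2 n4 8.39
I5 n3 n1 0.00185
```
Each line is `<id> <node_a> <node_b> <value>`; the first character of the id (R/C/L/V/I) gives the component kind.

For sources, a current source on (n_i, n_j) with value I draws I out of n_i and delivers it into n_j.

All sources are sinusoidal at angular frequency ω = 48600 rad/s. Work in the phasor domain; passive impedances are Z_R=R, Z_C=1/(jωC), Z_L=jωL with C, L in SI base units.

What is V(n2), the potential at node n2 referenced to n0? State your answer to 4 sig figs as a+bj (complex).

-1.391+0.5993j V

Apply KCL at each of the 4 non-ground nodes and solve the resulting linear system.
Node n1: branches {L1, L2, I1, L4, I2, R2, L5, I5} → V_1 = -1.600-2.128j
Node n2: branches {L2, R1, R3, R5, R7, I4, R9} → V_2 = -1.391+0.5993j
Node n3: branches {L3, R1, I1, R2, R3, R4, R6, I3, I4, R8, I5} → V_3 = -2.275-2.043j
Node n4: branches {L4, R4, R5, R6, I3, L5, R9} → V_4 = -0.7850+0.6212j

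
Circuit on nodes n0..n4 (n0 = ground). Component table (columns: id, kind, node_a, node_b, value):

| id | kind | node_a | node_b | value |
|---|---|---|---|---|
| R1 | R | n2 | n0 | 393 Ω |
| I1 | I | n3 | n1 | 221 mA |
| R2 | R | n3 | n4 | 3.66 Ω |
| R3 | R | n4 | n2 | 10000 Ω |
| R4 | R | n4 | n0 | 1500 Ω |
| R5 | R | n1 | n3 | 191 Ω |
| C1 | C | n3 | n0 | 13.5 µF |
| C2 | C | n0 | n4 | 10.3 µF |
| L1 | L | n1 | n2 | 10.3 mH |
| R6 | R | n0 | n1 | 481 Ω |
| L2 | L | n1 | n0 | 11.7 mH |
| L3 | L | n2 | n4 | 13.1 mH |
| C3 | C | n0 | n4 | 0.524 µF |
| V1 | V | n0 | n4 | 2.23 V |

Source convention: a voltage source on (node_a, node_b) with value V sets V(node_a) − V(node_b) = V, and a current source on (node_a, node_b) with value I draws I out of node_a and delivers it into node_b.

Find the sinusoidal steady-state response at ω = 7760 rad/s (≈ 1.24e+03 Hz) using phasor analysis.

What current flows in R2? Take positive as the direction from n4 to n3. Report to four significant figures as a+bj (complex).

Element admittances at ω=7760 rad/s:
  Y(R1) = 0.002545+0.000j S between n2,n0
  I1: injects 0.221 A into n1 (from n3)
  Y(R2) = 0.2732+0.000j S between n3,n4
  Y(R3) = 0.0001000+0.000j S between n4,n2
  Y(R4) = 0.0006667+0.000j S between n4,n0
  Y(R5) = 0.005236+0.000j S between n1,n3
  Y(C1) = 0.000+0.1048j S between n3,n0
  Y(C2) = 0.000+0.07993j S between n0,n4
  Y(L1) = 0.000-0.01251j S between n1,n2
  Y(R6) = 0.002079+0.000j S between n0,n1
  Y(L2) = 0.000-0.01101j S between n1,n0
  Y(L3) = 0.000-0.009837j S between n2,n4
  Y(C3) = 0.000+0.004066j S between n0,n4
  V1: constraint V(n0)−V(n4) = 2.23
Assemble and solve the 5×5 MNA system:
  V(n1)=4.097+10.59j  V(n2)=1.985+5.685j  V(n3)=-2.479+1.132j  V(n4)=-2.230+0.000j
  i(V1)=0.01018-0.4556j

0.06801-0.3092j A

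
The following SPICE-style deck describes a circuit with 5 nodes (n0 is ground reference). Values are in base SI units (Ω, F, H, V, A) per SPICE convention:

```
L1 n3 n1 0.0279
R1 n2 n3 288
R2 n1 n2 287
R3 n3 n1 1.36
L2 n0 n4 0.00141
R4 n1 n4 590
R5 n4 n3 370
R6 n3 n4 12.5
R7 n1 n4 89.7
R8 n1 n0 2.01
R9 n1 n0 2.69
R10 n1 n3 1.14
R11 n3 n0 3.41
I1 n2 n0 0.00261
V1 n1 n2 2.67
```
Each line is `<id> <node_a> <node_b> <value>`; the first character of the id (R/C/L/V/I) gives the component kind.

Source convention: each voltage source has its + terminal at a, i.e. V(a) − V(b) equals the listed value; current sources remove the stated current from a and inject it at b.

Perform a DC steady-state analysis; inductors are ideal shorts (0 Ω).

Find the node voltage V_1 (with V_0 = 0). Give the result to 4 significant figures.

-0.002075 V

MNA unknowns: 4 node voltages V₁..V_4 plus 3 source currents (L1, L2, V1)
L1: row V3−V1=0, i_L1 at 3,1
R1: Y=0.003472 on G[2,3]
R2: Y=0.003484 on G[1,2]
R3: Y=0.7353 on G[3,1]
L2: row V0−V4=0, i_L2 at 0,4
R4: Y=0.001695 on G[1,4]
R5: Y=0.002703 on G[4,3]
R6: Y=0.08000 on G[3,4]
R7: Y=0.01115 on G[1,4]
R8: Y=0.4975 on G[1,0]
R9: Y=0.3717 on G[1,0]
R10: Y=0.8772 on G[1,3]
R11: Y=0.2933 on G[3,0]
I1: z[2]−=0.00261, z[0]+=0.00261
V1: row V1−V2=2.67, i_V1 at 1,2
solve → V1=-0.002075, V2=-2.672, V3=-0.002075, V4=0.000
aux → i_L1=-0.008491, i_L2=0.0001982, i_V1=-0.01596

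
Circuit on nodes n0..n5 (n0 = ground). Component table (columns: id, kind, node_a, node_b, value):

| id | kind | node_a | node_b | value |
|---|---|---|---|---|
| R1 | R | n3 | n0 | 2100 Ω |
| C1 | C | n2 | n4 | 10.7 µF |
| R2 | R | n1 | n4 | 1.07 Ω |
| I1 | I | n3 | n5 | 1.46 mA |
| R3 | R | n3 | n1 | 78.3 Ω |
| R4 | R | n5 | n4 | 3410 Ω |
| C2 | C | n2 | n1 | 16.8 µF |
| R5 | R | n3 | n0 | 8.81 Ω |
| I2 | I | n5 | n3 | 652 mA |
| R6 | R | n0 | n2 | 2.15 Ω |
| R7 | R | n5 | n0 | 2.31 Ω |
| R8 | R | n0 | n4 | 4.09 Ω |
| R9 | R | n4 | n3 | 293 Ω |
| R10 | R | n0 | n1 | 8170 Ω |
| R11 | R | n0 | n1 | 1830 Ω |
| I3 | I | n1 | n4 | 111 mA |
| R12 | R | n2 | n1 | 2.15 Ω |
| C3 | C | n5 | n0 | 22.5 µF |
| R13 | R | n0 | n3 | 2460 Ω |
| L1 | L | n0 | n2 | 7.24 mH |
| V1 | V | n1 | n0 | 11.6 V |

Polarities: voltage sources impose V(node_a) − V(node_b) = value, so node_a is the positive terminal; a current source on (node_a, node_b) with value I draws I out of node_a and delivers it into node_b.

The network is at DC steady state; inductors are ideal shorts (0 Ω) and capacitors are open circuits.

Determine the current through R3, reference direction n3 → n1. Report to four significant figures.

Element admittances at DC:
  Y(R1) = 0.0004762 S between n3,n0
  Y(C1) = 0.000 S between n2,n4
  Y(R2) = 0.9346 S between n1,n4
  I1: injects 0.00146 A into n5 (from n3)
  Y(R3) = 0.01277 S between n3,n1
  Y(R4) = 0.0002933 S between n5,n4
  Y(C2) = 0.000 S between n2,n1
  Y(R5) = 0.1135 S between n3,n0
  I2: injects 0.652 A into n3 (from n5)
  Y(R6) = 0.4651 S between n0,n2
  Y(R7) = 0.4329 S between n5,n0
  Y(R8) = 0.2445 S between n0,n4
  Y(R9) = 0.003413 S between n4,n3
  Y(R10) = 0.0001224 S between n0,n1
  Y(R11) = 0.0005464 S between n0,n1
  I3: injects 0.111 A into n4 (from n1)
  Y(R12) = 0.4651 S between n2,n1
  Y(C3) = 0.000 S between n5,n0
  Y(R13) = 0.0004065 S between n0,n3
  L1: short n0↔n2 (DC inductor)
  V1: constraint V(n1)−V(n0) = 11.6
Assemble and solve the 7×7 MNA system:
  V(n1)=11.60  V(n2)=0.000  V(n3)=6.359  V(n4)=9.278  V(n5)=-1.495
  i(L1)=-5.395  i(V1)=-7.752

-0.06693 A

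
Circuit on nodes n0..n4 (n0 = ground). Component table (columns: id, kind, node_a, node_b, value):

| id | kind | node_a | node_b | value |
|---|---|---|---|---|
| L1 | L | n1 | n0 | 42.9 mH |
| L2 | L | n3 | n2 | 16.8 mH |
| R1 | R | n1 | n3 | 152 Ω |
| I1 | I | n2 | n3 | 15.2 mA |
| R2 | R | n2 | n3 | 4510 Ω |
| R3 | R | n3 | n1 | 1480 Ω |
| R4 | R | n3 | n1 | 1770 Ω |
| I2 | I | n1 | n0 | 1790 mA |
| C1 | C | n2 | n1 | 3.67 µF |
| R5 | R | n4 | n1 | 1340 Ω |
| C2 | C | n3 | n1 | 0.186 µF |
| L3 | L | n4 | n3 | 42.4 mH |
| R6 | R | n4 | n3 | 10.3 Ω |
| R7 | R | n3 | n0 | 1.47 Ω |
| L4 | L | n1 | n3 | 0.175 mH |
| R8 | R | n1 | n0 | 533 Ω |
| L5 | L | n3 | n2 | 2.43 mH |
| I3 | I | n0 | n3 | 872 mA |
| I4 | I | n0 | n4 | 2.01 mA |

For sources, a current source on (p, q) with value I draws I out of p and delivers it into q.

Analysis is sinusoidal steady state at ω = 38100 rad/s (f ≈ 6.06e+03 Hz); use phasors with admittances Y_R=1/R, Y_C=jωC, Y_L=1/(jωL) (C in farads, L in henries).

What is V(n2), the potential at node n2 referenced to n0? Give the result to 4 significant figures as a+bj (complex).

Element admittances at ω=38100 rad/s:
  Y(L1) = 0.000-0.0006118j S between n1,n0
  Y(L2) = 0.000-0.001562j S between n3,n2
  Y(R1) = 0.006579+0.000j S between n1,n3
  I1: injects 0.0152 A into n3 (from n2)
  Y(R2) = 0.0002217+0.000j S between n2,n3
  Y(R3) = 0.0006757+0.000j S between n3,n1
  Y(R4) = 0.0005650+0.000j S between n3,n1
  I2: injects 1.79 A into n0 (from n1)
  Y(C1) = 0.000+0.1398j S between n2,n1
  Y(R5) = 0.0007463+0.000j S between n4,n1
  Y(C2) = 0.000+0.007087j S between n3,n1
  Y(L3) = 0.000-0.0006190j S between n4,n3
  Y(R6) = 0.09709+0.000j S between n4,n3
  Y(R7) = 0.6803+0.000j S between n3,n0
  Y(L4) = 0.000-0.1500j S between n1,n3
  Y(R8) = 0.001876+0.000j S between n1,n0
  Y(L5) = 0.000-0.01080j S between n3,n2
  I3: injects 0.872 A into n3 (from n0)
  I4: injects 0.00201 A into n4 (from n0)
Assemble and solve the 4×4 MNA system:
  V(n1)=-2.104-11.40j  V(n2)=-2.157-12.40j  V(n3)=-1.330+0.02956j  V(n4)=-1.315-0.05756j

-2.157-12.40j V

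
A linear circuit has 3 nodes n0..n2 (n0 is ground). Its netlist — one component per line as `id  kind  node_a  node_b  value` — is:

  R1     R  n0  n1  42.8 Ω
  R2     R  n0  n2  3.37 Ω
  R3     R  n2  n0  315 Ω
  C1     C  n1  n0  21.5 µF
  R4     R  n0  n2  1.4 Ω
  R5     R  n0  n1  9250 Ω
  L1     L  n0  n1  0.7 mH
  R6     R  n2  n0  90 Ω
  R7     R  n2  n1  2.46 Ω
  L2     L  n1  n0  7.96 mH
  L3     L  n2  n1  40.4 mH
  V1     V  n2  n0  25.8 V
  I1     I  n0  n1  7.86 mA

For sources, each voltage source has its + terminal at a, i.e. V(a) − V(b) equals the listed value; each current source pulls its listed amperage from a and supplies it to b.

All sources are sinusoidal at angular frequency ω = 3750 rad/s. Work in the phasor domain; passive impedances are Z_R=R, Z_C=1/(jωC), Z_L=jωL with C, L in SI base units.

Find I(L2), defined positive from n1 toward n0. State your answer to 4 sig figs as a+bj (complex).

Apply KCL at each of the 2 non-ground nodes and solve the resulting linear system.
Node n1: branches {R1, C1, R5, L1, R7, L2, L3, I1} → V_1 = 15.20+11.64j
Node n2: branches {R2, R3, R4, R6, R7, L3, V1} → V_2 = 25.80+0.000j
Source currents: i(V1)=-30.69+4.800j

0.3898-0.5091j A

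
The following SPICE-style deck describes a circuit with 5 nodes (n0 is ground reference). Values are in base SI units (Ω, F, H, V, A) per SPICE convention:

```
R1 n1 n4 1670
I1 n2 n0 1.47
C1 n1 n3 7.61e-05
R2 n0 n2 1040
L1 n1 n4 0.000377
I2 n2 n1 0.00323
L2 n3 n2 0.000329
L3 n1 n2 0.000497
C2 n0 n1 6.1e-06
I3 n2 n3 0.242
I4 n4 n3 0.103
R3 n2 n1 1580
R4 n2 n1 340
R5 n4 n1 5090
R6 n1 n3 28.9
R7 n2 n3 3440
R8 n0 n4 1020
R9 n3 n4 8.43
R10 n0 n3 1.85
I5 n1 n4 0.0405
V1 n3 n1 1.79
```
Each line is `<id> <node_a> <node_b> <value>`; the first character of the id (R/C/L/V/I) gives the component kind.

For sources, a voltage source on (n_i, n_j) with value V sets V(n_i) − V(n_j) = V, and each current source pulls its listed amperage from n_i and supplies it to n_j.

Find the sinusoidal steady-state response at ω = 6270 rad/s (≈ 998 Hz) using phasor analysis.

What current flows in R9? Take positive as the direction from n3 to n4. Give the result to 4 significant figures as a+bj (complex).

0.2009-0.03998j A

Element admittances at ω=6270 rad/s:
  Y(R1) = 0.0005988+0.000j S between n1,n4
  I1: injects 1.47 A into n0 (from n2)
  Y(C1) = 0.000+0.4771j S between n1,n3
  Y(R2) = 0.0009615+0.000j S between n0,n2
  Y(L1) = 0.000-0.4230j S between n1,n4
  I2: injects 0.00323 A into n1 (from n2)
  Y(L2) = 0.000-0.4848j S between n3,n2
  Y(L3) = 0.000-0.3209j S between n1,n2
  Y(C2) = 0.000+0.03825j S between n0,n1
  I3: injects 0.242 A into n3 (from n2)
  I4: injects 0.103 A into n3 (from n4)
  Y(R3) = 0.0006329+0.000j S between n2,n1
  Y(R4) = 0.002941+0.000j S between n2,n1
  Y(R5) = 0.0001965+0.000j S between n4,n1
  Y(R6) = 0.03460+0.000j S between n1,n3
  Y(R7) = 0.0002907+0.000j S between n2,n3
  Y(R8) = 0.0009804+0.000j S between n0,n4
  Y(R9) = 0.1186+0.000j S between n3,n4
  Y(R10) = 0.5405+0.000j S between n0,n3
  I5: injects 0.0405 A into n4 (from n1)
  V1: constraint V(n3)−V(n1) = 1.79
Assemble and solve the 5×5 MNA system:
  V(n1)=-4.473+0.3185j  V(n2)=-3.408-1.811j  V(n3)=-2.683+0.3185j  V(n4)=-4.376+0.6556j
  i(V1)=0.5000-0.6353j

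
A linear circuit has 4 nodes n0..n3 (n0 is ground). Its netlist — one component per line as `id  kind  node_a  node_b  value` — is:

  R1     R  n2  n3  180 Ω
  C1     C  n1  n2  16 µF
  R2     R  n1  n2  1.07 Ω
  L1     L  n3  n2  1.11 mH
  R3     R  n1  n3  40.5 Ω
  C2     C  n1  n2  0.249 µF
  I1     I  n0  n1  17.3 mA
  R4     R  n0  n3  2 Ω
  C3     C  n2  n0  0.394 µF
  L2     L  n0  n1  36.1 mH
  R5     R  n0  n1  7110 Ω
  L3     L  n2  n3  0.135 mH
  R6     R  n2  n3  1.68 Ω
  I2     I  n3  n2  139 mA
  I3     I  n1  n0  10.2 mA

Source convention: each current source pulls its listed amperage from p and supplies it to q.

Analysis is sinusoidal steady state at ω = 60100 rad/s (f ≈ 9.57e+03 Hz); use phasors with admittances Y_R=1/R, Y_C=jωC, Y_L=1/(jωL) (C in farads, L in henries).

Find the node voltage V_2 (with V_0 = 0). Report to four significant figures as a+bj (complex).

0.2411+0.02974j V

Apply KCL at each of the 3 non-ground nodes and solve the resulting linear system.
Node n1: branches {C1, R2, R3, C2, I1, L2, R5, I3} → V_1 = 0.2414+0.02851j
Node n2: branches {R1, C1, R2, L1, C2, C3, L3, R6, I2} → V_2 = 0.2411+0.02974j
Node n3: branches {R1, L1, R3, R4, L3, R6, I2} → V_3 = 0.01551-0.01120j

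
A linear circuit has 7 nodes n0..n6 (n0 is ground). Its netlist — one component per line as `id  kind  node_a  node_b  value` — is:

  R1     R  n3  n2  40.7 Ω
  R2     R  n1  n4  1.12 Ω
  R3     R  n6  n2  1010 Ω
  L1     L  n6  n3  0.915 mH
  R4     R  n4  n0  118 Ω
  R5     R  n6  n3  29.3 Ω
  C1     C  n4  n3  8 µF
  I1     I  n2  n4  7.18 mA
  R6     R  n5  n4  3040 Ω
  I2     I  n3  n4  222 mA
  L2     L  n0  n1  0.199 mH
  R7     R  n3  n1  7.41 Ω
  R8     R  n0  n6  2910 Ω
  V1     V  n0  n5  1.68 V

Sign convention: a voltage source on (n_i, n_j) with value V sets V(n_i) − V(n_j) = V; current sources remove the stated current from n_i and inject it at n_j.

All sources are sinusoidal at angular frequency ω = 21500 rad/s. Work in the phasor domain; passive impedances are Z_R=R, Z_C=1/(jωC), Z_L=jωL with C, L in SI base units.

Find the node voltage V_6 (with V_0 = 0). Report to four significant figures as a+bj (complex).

Apply KCL at each of the 6 non-ground nodes and solve the resulting linear system.
Node n1: branches {R2, L2, R7} → V_1 = -0.003478-0.004470j
Node n2: branches {R1, R3, I1} → V_2 = -0.8245+0.7845j
Node n3: branches {R1, L1, R5, C1, I2, R7} → V_3 = -0.5437+0.7847j
Node n4: branches {R2, R4, C1, I1, R6, I2} → V_4 = 0.07701-0.1228j
Node n5: branches {R6, V1} → V_5 = -1.680+0.000j
Node n6: branches {R3, L1, R5, R8} → V_6 = -0.5410+0.7810j
Source currents: i(V1)=-0.0005780+4.041e-05j

-0.5410+0.7810j V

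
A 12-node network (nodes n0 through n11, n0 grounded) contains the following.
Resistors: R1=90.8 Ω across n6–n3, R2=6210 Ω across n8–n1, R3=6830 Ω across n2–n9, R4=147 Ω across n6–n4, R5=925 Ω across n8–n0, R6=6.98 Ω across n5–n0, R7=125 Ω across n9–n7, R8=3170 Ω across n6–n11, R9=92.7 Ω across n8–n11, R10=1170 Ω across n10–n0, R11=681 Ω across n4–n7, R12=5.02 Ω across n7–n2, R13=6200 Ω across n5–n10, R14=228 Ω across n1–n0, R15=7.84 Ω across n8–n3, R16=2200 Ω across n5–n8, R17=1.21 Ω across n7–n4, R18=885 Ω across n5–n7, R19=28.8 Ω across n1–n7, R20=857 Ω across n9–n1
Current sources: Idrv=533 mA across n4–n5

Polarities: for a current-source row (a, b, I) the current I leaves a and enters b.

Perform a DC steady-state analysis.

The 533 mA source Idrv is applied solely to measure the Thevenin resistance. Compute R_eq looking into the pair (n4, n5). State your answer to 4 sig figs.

Element admittances at DC:
  Y(R1) = 0.01101 S between n6,n3
  Y(R2) = 0.0001610 S between n8,n1
  Y(R3) = 0.0001464 S between n2,n9
  Y(R4) = 0.006803 S between n6,n4
  Y(R5) = 0.001081 S between n8,n0
  Y(R6) = 0.1433 S between n5,n0
  Y(R7) = 0.008000 S between n9,n7
  Y(R8) = 0.0003155 S between n6,n11
  Y(R9) = 0.01079 S between n8,n11
  Y(R10) = 0.0008547 S between n10,n0
  Y(R11) = 0.001468 S between n4,n7
  Y(R12) = 0.1992 S between n7,n2
  Y(R13) = 0.0001613 S between n5,n10
  Y(R14) = 0.004386 S between n1,n0
  Y(R15) = 0.1276 S between n8,n3
  Y(R16) = 0.0004545 S between n5,n8
  Y(R17) = 0.8264 S between n7,n4
  Y(R18) = 0.001130 S between n5,n7
  Y(R19) = 0.03472 S between n1,n7
  Y(R20) = 0.001167 S between n9,n1
  Idrv: injects 0.533 A into n5 (from n4)
Assemble and solve the 11×11 MNA system:
  V(n1)=-76.35  V(n2)=-85.77  V(n3)=-63.75  V(n4)=-86.30  V(n5)=2.810  V(n6)=-72.20  V(n7)=-85.77  V(n8)=-63.02  V(n9)=-84.59  V(n10)=0.4461  V(n11)=-63.28

R_eq = 167.2 Ω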